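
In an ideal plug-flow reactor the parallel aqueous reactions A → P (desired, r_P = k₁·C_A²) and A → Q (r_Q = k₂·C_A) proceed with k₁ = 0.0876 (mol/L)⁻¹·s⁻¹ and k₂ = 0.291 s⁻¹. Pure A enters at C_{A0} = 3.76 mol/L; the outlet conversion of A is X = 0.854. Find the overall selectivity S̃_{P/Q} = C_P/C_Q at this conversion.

0.600

C_A = C_{A0}(1−X) = 0.5490 mol/L.
Along a PFR/batch, dC_Q/dC_A = −r_Q/(r_P+r_Q) = −k₂/(k₂+k₁·C_A).
Integrating from C_{A0} to C_A: C_Q = (0.291/0.0876)·ln[(0.291+0.0876·3.76)/(0.291+0.0876·0.549)] = 3.322·ln(0.6204/0.3391) = 2.007 mol/L.
Then C_P = (C_{A0}−C_A) − C_Q = 3.211 − 2.007 = 1.204 mol/L.
S̃_{P/Q} = C_P/C_Q = 1.204/2.007 = 0.600.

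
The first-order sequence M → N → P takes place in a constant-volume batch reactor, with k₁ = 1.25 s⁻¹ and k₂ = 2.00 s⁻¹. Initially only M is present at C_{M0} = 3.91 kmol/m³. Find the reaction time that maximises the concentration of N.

The intermediate peaks when r₁ = r₂, i.e. k₁e^(−k₁t) = k₂e^(−k₂t), giving t_opt = ln(k₂/k₁)/(k₂−k₁).
= ln(2.00/1.25)/(2.00−1.25) = ln(1.600)/0.7500 = 0.4700/0.7500 = 0.627 s.

0.627 s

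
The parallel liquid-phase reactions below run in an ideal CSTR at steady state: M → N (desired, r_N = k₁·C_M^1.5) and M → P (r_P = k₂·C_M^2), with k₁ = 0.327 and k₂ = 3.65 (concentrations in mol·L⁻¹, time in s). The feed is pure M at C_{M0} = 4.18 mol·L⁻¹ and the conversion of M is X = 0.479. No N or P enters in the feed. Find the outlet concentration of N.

0.115 mol·L⁻¹

Exit C_M = C_{M0}(1−X) = 4.18×0.521 = 2.178 mol·L⁻¹.
A CSTR operates uniformly at the exit composition, giving r_N = 1.051 and r_P = 17.31 (each k·C_M^n at C_M = 2.178).
Fraction of consumed M going to N: r_N/(r_N+r_P) = 0.05723.
C_N = 0.05723·C_{M0}·X = 0.05723×4.18×0.479 = 0.115 mol·L⁻¹.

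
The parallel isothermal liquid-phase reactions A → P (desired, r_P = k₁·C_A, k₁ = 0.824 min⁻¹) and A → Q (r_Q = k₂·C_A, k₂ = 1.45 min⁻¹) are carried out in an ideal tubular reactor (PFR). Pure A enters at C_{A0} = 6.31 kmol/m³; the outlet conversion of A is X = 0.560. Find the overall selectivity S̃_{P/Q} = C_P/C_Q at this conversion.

0.568

C_A = C_{A0}(1−X) = 2.776 kmol/m³.
Both paths are first order in A, so the instantaneous fraction to P is constant: dC_P/d(−C_A) = k₁/(k₁+k₂) = 0.3624.
C_P = 0.3624·(C_{A0}−C_A) = 0.3624×3.534 = 1.28 kmol/m³.
C_Q = (C_{A0}−C_A)−C_P = 2.253 kmol/m³; S̃_{P/Q} = 1.280/2.253 = 0.568.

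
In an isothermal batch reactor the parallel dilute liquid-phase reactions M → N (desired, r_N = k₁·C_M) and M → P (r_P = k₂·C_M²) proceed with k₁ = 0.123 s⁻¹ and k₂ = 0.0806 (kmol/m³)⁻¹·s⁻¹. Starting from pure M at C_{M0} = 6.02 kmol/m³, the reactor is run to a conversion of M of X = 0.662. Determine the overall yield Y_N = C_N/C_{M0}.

C_M = C_{M0}(1−X) = 2.035 kmol/m³.
Along a PFR/batch, dC_N/dC_M = −r_N/(r_N+r_P) = −k₁/(k₁+k₂·C_M).
Integrating from C_{M0} to C_M: C_N = (0.123/0.0806)·ln[(0.123+0.0806·6.02)/(0.123+0.0806·2.03)] = 1.526·ln(0.6082/0.2870) = 1.146 kmol/m³.
Y_N = C_N/C_{M0} = 1.146/6.02 = 0.190.

0.190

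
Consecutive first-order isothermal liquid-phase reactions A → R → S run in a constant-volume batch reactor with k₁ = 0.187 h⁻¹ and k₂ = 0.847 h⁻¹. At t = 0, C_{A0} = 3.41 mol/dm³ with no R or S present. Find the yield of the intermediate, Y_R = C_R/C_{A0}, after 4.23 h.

0.121

For first-order series with pure A initially, C_R(t) = k₁C_{A0}/(k₂−k₁)·(e^(−k₁t) − e^(−k₂t)).
e^(−k₁t) = e^(−0.187×4.23) = e^(−0.7910) = 0.4534; e^(−k₂t) = e^(−3.583) = 0.02780.
C_R = 0.187×3.41/(0.847−0.187) × (0.4534−0.02780) = 0.9662×0.4256 = 0.4112 mol/dm³.
Y_R = C_R/C_{A0} = 0.4112/3.41 = 0.121.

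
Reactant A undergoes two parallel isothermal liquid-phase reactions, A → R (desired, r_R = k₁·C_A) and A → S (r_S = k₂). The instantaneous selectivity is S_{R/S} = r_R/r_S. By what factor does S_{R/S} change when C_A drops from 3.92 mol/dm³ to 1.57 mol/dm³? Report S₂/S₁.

S_{R/S} = (k₁/k₂)·C_A, so S₂/S₁ = (C_{A,2}/C_{A,1}).
= 1.57/3.92 = 0.401.

0.401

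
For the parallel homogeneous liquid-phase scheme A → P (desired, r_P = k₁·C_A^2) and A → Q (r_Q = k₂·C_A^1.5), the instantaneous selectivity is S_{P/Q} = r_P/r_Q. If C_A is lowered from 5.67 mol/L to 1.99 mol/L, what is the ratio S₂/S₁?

0.592

S_{P/Q} = (k₁/k₂)·C_A^0.5, so S₂/S₁ = (C_{A,2}/C_{A,1})^0.5.
= (1.99/5.67)^0.5 = (0.3510)^0.5 = 0.592.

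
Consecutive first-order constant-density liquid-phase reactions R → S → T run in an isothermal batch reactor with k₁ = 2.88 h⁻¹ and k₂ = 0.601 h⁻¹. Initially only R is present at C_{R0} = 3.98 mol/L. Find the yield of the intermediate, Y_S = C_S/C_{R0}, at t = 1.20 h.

Solving the coupled first-order balances gives C_S(t) = [k₁/(k₂−k₁)]·C_{R0}·(e^(−k₁t) − e^(−k₂t)).
e^(−k₁t) = e^(−2.88×1.20) = e^(−3.456) = 0.03156; e^(−k₂t) = e^(−0.7212) = 0.4862.
C_S = 2.88×3.98/(0.601−2.88) × (0.03156−0.4862) = (-5.030)×(-0.4546) = 2.287 mol/L.
Y_S = C_S/C_{R0} = 2.287/3.98 = 0.574.

0.574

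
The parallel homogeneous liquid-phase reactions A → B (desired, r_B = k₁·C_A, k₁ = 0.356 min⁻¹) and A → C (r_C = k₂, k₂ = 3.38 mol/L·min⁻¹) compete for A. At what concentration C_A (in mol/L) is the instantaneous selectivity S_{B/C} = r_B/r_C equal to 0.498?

S_{B/C} = (k₁/k₂)·C_A ⇒ C_A = S·k₂/k₁.
= 0.498×3.38/0.356 = 4.73 mol/L.

4.73 mol/L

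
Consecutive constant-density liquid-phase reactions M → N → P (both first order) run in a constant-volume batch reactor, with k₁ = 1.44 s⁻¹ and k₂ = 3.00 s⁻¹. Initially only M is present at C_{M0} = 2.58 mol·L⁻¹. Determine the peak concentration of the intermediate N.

0.629 mol·L⁻¹

Evaluating C_N at t_opt = ln(k₂/k₁)/(k₂−k₁) gives C_{N,max}/C_{M0} = (k₁/k₂)^[k₂/(k₂−k₁)].
= (1.44/3.00)^(3.00/(3.00−1.44)) = (0.4800)^(1.923) = 0.2438.
C_{N,max} = 0.2438×2.58 = 0.629 mol·L⁻¹.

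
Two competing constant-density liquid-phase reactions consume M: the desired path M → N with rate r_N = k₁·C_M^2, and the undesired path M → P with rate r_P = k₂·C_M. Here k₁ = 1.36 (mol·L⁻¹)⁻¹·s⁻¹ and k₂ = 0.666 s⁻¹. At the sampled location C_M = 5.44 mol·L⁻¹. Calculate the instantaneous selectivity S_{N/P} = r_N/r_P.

S_{N/P} = r_N/r_P = (k₁·C_M^2)/(k₂·C_M) = (k₁/k₂)·C_M.
= (1.36×5.440^2) / (0.666×5.440) = 40.25/3.623 = 11.1.
Since the desired path is higher order in M, keeping C_M high (PFR or concentrated feed) favours N.

11.1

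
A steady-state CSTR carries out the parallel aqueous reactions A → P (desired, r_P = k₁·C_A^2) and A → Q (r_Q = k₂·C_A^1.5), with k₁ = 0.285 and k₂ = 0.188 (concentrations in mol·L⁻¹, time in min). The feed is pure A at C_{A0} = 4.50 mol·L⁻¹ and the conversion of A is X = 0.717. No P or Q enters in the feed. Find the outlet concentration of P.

2.04 mol·L⁻¹

Exit C_A = C_{A0}(1−X) = 4.50×0.283 = 1.274 mol·L⁻¹.
A CSTR operates uniformly at the exit composition, giving r_P = 0.4622 and r_Q = 0.2702 (each k·C_A^n at C_A = 1.274).
Fraction of consumed A going to P: r_P/(r_P+r_Q) = 0.6311.
C_P = 0.6311·C_{A0}·X = 0.6311×4.50×0.717 = 2.04 mol·L⁻¹.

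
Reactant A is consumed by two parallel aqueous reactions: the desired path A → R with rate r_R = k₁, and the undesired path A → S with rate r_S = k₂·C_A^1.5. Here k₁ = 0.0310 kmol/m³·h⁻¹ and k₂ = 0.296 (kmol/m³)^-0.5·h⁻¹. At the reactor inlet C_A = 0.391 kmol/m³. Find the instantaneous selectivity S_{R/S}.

0.428

S_{R/S} = r_R/r_S = (k₁)/(k₂·C_A^1.5) = (k₁/k₂)·C_A^-1.5.
= (0.0310) / (0.296×0.3910^1.5) = 0.03100/0.07237 = 0.428.
The undesired path is higher order in A, so low C_A (CSTR or dilute feed) favours R.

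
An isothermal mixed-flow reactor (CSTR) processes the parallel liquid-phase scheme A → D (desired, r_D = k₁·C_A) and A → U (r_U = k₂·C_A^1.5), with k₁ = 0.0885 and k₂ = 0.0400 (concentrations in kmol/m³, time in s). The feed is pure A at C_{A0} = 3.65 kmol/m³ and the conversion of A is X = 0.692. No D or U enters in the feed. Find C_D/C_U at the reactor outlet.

Exit C_A = C_{A0}(1−X) = 3.65×0.308 = 1.124 kmol/m³.
Rates in a CSTR are evaluated at the outlet concentration: r_D = 0.0885×1.124 = 0.09949, r_U = 0.0400×1.124^1.5 = 0.04768.
Overall selectivity = C_D/C_U = r_Dτ/(r_Uτ) = r_D/r_U = 2.09.

2.09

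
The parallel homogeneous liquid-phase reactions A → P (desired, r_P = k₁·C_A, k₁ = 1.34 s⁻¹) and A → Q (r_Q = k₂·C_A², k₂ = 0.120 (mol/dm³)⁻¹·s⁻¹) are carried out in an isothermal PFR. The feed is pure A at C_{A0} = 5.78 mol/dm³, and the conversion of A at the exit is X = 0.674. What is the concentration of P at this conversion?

2.92 mol/dm³

C_A = C_{A0}(1−X) = 1.884 mol/dm³.
Along a PFR/batch, dC_P/dC_A = −r_P/(r_P+r_Q) = −k₁/(k₁+k₂·C_A).
Integrating from C_{A0} to C_A: C_P = (1.34/0.120)·ln[(1.34+0.120·5.78)/(1.34+0.120·1.88)] = 11.17·ln(2.034/1.566) = 2.917 mol/dm³.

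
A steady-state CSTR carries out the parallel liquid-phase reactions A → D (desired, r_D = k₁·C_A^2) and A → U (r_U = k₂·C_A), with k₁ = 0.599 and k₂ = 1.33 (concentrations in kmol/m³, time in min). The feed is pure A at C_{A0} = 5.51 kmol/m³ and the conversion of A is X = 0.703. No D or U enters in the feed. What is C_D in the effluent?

Exit C_A = C_{A0}(1−X) = 5.51×0.297 = 1.636 kmol/m³.
A CSTR operates uniformly at the exit composition, giving r_D = 1.604 and r_U = 2.177 (each k·C_A^n at C_A = 1.636).
Fraction of consumed A going to D: r_D/(r_D+r_U) = 0.4243.
C_D = 0.4243·C_{A0}·X = 0.4243×5.51×0.703 = 1.64 kmol/m³.

1.64 kmol/m³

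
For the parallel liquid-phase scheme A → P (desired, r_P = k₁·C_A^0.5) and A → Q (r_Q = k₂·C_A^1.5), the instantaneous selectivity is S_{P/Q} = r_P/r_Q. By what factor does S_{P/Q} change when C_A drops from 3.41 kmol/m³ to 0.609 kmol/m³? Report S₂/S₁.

S_{P/Q} = (k₁/k₂)·C_A⁻¹, so S₂/S₁ = (C_{A,2}/C_{A,1})⁻¹.
= 3.41/0.609 = 5.60.

5.60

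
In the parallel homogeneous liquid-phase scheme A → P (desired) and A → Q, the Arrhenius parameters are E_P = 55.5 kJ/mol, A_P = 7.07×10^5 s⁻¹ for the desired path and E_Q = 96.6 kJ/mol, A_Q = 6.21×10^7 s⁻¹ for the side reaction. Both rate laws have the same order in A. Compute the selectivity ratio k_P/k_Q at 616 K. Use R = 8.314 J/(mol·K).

Since both paths have the same order in A, the concentration cancels and S_{P/Q} = k_P/k_Q = (A_P/A_Q)·exp[(E_Q−E_P)/(RT)].
(E_Q−E_P)/(RT) = (96.6−55.5)×10³/(8.314×616) = 41100/5121 = 8.025.
k_P/k_Q = (7.07×10^5/6.21×10^7)·exp(8.025) = 0.01138 × 3057 = 34.8.
Since E_P < E_Q, lowering the temperature improves selectivity toward P.

34.8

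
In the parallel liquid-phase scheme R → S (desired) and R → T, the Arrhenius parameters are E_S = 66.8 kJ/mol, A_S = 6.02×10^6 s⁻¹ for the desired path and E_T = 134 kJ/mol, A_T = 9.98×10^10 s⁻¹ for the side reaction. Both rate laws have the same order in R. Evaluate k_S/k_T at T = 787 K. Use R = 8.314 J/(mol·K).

k_S/k_T = (A_S/A_T)·exp[−(E_S−E_T)/(RT)] = (A_S/A_T)·exp[(E_T−E_S)/(RT)].
(E_T−E_S)/(RT) = (134−66.8)×10³/(8.314×787) = 67200/6543 = 10.27.
k_S/k_T = (6.02×10^6/9.98×10^10)·exp(10.27) = 6.032×10^-5 × 28863 = 1.74.

1.74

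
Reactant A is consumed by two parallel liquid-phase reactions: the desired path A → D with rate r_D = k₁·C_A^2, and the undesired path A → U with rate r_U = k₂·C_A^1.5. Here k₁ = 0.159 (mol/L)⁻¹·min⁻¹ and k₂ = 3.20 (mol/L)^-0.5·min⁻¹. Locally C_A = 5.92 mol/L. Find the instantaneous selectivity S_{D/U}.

S_{D/U} = r_D/r_U = (k₁·C_A^2)/(k₂·C_A^1.5) = (k₁/k₂)·C_A^0.5.
= (0.159×5.920^2) / (3.20×5.920^1.5) = 5.572/46.09 = 0.121.
Since the desired path is higher order in A, keeping C_A high (PFR or concentrated feed) favours D.

0.121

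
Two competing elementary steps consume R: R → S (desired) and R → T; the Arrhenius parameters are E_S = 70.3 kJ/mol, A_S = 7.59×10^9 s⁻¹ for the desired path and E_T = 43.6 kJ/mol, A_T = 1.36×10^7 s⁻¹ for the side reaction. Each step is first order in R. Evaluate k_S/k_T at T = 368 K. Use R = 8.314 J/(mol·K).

0.0905

With equal orders, S_{S/T} = k_S/k_T = (A_S/A_T)·exp[(E_T−E_S)/(RT)].
(E_T−E_S)/(RT) = (43.6−70.3)×10³/(8.314×368) = -26700/3060 = -8.727.
k_S/k_T = (7.59×10^9/1.36×10^7)·exp(-8.727) = 558.1 × 1.622×10^-4 = 0.0905.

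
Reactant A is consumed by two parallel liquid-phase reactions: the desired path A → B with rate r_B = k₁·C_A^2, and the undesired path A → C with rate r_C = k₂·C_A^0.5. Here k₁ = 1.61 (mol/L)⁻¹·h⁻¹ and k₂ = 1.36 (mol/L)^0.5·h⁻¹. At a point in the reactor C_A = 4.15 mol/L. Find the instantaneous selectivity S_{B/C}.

10.0

S_{B/C} = r_B/r_C = (k₁·C_A^2)/(k₂·C_A^0.5) = (k₁/k₂)·C_A^1.5.
= (1.61×4.150^2) / (1.36×4.150^0.5) = 27.73/2.771 = 10.0.
Since the desired path is higher order in A, keeping C_A high (PFR or concentrated feed) favours B.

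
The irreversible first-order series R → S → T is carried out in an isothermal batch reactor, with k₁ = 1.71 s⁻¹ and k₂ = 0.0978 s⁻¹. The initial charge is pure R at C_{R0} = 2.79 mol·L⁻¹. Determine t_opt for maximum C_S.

For first-order series the maximum of C_S occurs at t_opt = ln(k₂/k₁)/(k₂−k₁).
= ln(0.0978/1.71)/(0.0978−1.71) = ln(0.05719)/-1.612 = -2.861/-1.612 = 1.77 s.

1.77 s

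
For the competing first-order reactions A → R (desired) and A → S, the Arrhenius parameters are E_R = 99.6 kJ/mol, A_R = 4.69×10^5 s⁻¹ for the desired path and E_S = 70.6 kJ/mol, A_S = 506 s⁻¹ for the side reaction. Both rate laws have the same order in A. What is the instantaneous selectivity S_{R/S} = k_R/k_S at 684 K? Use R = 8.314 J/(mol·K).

5.65

With equal orders, S_{R/S} = k_R/k_S = (A_R/A_S)·exp[(E_S−E_R)/(RT)].
(E_S−E_R)/(RT) = (70.6−99.6)×10³/(8.314×684) = -29000/5687 = -5.100.
k_R/k_S = (4.69×10^5/506)·exp(-5.100) = 926.9 × 0.006099 = 5.65.
Since E_R > E_S, raising the temperature improves selectivity toward R.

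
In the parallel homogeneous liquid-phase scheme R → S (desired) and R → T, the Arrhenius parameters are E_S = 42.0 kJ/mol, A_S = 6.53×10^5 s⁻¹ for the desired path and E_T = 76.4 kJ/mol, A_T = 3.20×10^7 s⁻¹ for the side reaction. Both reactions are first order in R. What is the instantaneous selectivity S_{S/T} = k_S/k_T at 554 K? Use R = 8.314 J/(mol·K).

35.8

With equal orders, S_{S/T} = k_S/k_T = (A_S/A_T)·exp[(E_T−E_S)/(RT)].
(E_T−E_S)/(RT) = (76.4−42.0)×10³/(8.314×554) = 34400/4606 = 7.469.
k_S/k_T = (6.53×10^5/3.20×10^7)·exp(7.469) = 0.02041 × 1752 = 35.8.
Since E_S < E_T, lowering the temperature improves selectivity toward S.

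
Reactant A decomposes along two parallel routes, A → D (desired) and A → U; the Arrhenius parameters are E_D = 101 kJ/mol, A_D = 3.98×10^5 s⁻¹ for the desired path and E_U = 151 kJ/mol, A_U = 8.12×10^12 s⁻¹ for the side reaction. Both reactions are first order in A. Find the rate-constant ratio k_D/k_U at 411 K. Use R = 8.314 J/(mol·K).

Since both paths have the same order in A, the concentration cancels and S_{D/U} = k_D/k_U = (A_D/A_U)·exp[(E_U−E_D)/(RT)].
(E_U−E_D)/(RT) = (151−101)×10³/(8.314×411) = 50000/3417 = 14.63.
k_D/k_U = (3.98×10^5/8.12×10^12)·exp(14.63) = 4.901×10^-8 × 2.264×10^6 = 0.111.
Since E_D < E_U, lowering the temperature improves selectivity toward D.

0.111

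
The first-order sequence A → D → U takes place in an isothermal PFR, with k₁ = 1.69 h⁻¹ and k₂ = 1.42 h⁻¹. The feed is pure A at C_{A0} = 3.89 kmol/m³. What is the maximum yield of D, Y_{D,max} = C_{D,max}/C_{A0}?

0.400

Evaluating C_D at τ_opt = ln(k₂/k₁)/(k₂−k₁) gives C_{D,max}/C_{A0} = (k₁/k₂)^[k₂/(k₂−k₁)].
= (1.69/1.42)^(1.42/(1.42−1.69)) = (1.190)^(-5.259) = 0.4003.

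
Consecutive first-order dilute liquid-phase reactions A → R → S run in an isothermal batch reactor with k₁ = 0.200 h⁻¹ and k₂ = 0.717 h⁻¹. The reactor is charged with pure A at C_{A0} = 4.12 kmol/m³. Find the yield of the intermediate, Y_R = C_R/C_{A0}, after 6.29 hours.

0.106

Solving the coupled first-order balances gives C_R(t) = [k₁/(k₂−k₁)]·C_{A0}·(e^(−k₁t) − e^(−k₂t)).
e^(−k₁t) = e^(−0.200×6.29) = e^(−1.258) = 0.2842; e^(−k₂t) = e^(−4.510) = 0.01100.
C_R = 0.200×4.12/(0.717−0.200) × (0.2842−0.01100) = 1.594×0.2732 = 0.4355 kmol/m³.
Y_R = C_R/C_{A0} = 0.4355/4.12 = 0.106.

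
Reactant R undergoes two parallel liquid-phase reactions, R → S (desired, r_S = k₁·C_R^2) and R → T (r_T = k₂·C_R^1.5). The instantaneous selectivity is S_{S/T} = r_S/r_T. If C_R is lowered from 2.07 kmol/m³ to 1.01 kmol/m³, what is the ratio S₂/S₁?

S_{S/T} = (k₁/k₂)·C_R^0.5, so S₂/S₁ = (C_{R,2}/C_{R,1})^0.5.
= (1.01/2.07)^0.5 = (0.4879)^0.5 = 0.699.
Selectivity toward S falls as C_R falls — high-concentration operation is favoured.

0.699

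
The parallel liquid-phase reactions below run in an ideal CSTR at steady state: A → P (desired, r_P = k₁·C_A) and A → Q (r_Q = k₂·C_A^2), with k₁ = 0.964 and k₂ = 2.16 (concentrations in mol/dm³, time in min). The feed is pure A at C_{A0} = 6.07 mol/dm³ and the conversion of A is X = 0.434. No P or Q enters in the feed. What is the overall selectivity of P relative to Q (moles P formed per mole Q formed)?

0.130

Exit C_A = C_{A0}(1−X) = 6.07×0.566 = 3.436 mol/dm³.
In a CSTR the entire volume is at exit conditions, so r_P = 0.964×3.436 = 3.312 and r_Q = 2.16×3.436^2 = 25.50.
Overall selectivity = C_P/C_Q = r_Pτ/(r_Qτ) = r_P/r_Q = 0.130.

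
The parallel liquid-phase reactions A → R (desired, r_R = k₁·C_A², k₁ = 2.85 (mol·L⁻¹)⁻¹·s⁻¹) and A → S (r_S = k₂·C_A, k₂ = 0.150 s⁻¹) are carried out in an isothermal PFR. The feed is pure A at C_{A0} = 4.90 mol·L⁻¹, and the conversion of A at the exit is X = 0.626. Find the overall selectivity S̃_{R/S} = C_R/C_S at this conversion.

C_A = C_{A0}(1−X) = 1.833 mol·L⁻¹.
Along a PFR/batch, dC_S/dC_A = −r_S/(r_R+r_S) = −k₂/(k₂+k₁·C_A).
Integrating from C_{A0} to C_A: C_S = (0.150/2.85)·ln[(0.150+2.85·4.90)/(0.150+2.85·1.83)] = 0.05263·ln(14.12/5.373) = 0.05084 mol·L⁻¹.
Then C_R = (C_{A0}−C_A) − C_S = 3.067 − 0.05084 = 3.017 mol·L⁻¹.
S̃_{R/S} = C_R/C_S = 3.017/0.05084 = 59.3.

59.3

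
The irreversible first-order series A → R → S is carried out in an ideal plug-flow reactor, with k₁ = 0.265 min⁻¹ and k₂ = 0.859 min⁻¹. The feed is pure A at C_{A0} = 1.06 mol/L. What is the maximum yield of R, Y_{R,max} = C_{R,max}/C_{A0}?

For a first-order series the maximum intermediate yield is C_{R,max}/C_{A0} = (k₁/k₂)^[k₂/(k₂−k₁)].
= (0.265/0.859)^(0.859/(0.859−0.265)) = (0.3085)^(1.446) = 0.1826.

0.183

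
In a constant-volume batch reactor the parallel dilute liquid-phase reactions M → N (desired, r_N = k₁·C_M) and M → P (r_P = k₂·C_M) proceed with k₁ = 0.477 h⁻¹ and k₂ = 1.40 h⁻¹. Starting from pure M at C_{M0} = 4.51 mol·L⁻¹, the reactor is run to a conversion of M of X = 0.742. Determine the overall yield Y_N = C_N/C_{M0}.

C_M = C_{M0}(1−X) = 1.164 mol·L⁻¹.
Both paths are first order in M, so the instantaneous fraction to N is constant: dC_N/d(−C_M) = k₁/(k₁+k₂) = 0.2541.
C_N = 0.2541·(C_{M0}−C_M) = 0.2541×3.346 = 0.850 mol·L⁻¹.
Y_N = C_N/C_{M0} = 0.8504/4.51 = 0.189.

0.189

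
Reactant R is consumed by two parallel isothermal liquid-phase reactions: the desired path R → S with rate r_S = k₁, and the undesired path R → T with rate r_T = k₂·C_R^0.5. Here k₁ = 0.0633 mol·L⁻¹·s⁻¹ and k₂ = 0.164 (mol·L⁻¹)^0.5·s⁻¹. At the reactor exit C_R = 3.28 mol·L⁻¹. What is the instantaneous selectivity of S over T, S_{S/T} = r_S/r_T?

0.213

S_{S/T} = r_S/r_T = (k₁)/(k₂·C_R^0.5) = (k₁/k₂)·C_R^-0.5.
= (0.0633) / (0.164×3.280^0.5) = 0.06330/0.2970 = 0.213.
The undesired path is higher order in R, so low C_R (CSTR or dilute feed) favours S.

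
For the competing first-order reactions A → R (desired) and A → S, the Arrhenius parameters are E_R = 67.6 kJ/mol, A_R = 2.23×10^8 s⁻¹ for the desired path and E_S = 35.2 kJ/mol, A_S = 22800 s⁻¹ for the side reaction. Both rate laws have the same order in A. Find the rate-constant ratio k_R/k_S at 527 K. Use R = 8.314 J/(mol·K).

Since both paths have the same order in A, the concentration cancels and S_{R/S} = k_R/k_S = (A_R/A_S)·exp[(E_S−E_R)/(RT)].
(E_S−E_R)/(RT) = (35.2−67.6)×10³/(8.314×527) = -32400/4381 = -7.395.
k_R/k_S = (2.23×10^8/22800)·exp(-7.395) = 9781 × 6.145×10^-4 = 6.01.
Since E_R > E_S, raising the temperature improves selectivity toward R.

6.01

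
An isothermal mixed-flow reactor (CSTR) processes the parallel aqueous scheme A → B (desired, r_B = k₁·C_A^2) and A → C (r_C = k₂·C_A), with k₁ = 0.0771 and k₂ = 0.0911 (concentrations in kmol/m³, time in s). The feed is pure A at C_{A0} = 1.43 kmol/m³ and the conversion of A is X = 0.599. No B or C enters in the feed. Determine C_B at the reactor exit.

Exit C_A = C_{A0}(1−X) = 1.43×0.401 = 0.5734 kmol/m³.
Rates in a CSTR are evaluated at the outlet concentration: r_B = 0.0771×0.5734^2 = 0.02535, r_C = 0.0911×0.5734 = 0.05224.
Fraction of consumed A going to B: r_B/(r_B+r_C) = 0.3267.
C_B = 0.3267·C_{A0}·X = 0.3267×1.43×0.599 = 0.280 kmol/m³.

0.280 kmol/m³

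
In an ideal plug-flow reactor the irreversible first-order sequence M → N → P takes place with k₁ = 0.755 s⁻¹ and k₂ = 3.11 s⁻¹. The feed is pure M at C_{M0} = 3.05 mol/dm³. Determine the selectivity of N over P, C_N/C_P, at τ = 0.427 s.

The intermediate concentration in a first-order A→B→C sequence is C_N = k₁C_{M0}(e^(−k₁τ) − e^(−k₂τ))/(k₂−k₁).
e^(−k₁τ) = e^(−0.755×0.427) = e^(−0.3224) = 0.7244; e^(−k₂τ) = e^(−1.328) = 0.2650.
C_N = 0.755×3.05/(3.11−0.755) × (0.7244−0.2650) = 0.9778×0.4594 = 0.4492 mol/dm³.
C_M = C_{M0}e^(−k₁τ) = 2.209 mol/dm³, so C_P = C_{M0}−C_M−C_N = 0.3913 mol/dm³; C_N/C_P = 1.15.

1.15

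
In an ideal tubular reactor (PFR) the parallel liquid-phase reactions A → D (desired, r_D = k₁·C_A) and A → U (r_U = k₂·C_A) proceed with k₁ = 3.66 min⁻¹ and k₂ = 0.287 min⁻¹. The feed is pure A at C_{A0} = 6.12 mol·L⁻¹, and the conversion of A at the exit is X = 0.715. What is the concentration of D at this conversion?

4.06 mol·L⁻¹

C_A = C_{A0}(1−X) = 1.744 mol·L⁻¹.
Both paths are first order in A, so the instantaneous fraction to D is constant: dC_D/d(−C_A) = k₁/(k₁+k₂) = 0.9273.
C_D = 0.9273·(C_{A0}−C_A) = 0.9273×4.376 = 4.06 mol·L⁻¹.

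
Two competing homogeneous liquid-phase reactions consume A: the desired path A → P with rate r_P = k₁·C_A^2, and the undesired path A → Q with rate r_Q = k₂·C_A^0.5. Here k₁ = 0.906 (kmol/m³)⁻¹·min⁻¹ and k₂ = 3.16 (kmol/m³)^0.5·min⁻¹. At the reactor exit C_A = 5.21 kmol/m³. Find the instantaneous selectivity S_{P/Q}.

S_{P/Q} = r_P/r_Q = (k₁·C_A^2)/(k₂·C_A^0.5) = (k₁/k₂)·C_A^1.5.
= (0.906×5.210^2) / (3.16×5.210^0.5) = 24.59/7.213 = 3.41.

3.41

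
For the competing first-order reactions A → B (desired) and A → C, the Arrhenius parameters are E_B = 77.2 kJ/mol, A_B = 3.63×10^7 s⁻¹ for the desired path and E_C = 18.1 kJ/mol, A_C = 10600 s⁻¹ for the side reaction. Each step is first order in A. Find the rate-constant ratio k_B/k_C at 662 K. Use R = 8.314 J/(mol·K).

0.0743

k_B/k_C = (A_B/A_C)·exp[−(E_B−E_C)/(RT)] = (A_B/A_C)·exp[(E_C−E_B)/(RT)].
(E_C−E_B)/(RT) = (18.1−77.2)×10³/(8.314×662) = -59100/5504 = -10.74.
k_B/k_C = (3.63×10^7/10600)·exp(-10.74) = 3425 × 2.171×10^-5 = 0.0743.
Since E_B > E_C, raising the temperature improves selectivity toward B.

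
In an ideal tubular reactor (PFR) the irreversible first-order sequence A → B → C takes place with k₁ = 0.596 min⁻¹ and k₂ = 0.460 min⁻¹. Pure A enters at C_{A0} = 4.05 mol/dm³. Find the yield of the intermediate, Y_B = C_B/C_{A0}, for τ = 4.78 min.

The intermediate concentration in a first-order A→B→C sequence is C_B = k₁C_{A0}(e^(−k₁τ) − e^(−k₂τ))/(k₂−k₁).
e^(−k₁τ) = e^(−0.596×4.78) = e^(−2.849) = 0.05791; e^(−k₂τ) = e^(−2.199) = 0.1109.
C_B = 0.596×4.05/(0.460−0.596) × (0.05791−0.1109) = (-17.75)×(-0.05303) = 0.9412 mol/dm³.
Y_B = C_B/C_{A0} = 0.9412/4.05 = 0.232.

0.232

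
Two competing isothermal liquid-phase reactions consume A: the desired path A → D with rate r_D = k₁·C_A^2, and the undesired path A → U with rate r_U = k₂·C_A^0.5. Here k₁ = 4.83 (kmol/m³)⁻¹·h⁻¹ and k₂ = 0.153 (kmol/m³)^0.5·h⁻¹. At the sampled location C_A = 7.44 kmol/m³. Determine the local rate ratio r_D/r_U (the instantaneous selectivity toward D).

641

S_{D/U} = r_D/r_U = (k₁·C_A^2)/(k₂·C_A^0.5) = (k₁/k₂)·C_A^1.5.
= (4.83×7.440^2) / (0.153×7.440^0.5) = 267.4/0.4173 = 641.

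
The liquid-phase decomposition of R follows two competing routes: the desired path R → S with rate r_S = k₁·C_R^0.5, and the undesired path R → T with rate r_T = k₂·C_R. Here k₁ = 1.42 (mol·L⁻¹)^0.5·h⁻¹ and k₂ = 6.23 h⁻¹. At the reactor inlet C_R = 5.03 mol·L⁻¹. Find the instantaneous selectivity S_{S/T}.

0.102

S_{S/T} = r_S/r_T = (k₁·C_R^0.5)/(k₂·C_R) = (k₁/k₂)·C_R^-0.5.
= (1.42×5.030^0.5) / (6.23×5.030) = 3.185/31.34 = 0.102.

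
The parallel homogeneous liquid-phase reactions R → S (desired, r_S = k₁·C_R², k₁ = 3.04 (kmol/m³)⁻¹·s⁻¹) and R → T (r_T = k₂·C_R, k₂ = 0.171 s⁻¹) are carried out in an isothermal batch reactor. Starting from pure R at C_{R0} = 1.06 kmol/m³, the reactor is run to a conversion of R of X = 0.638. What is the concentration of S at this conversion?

0.624 kmol/m³

C_R = C_{R0}(1−X) = 0.3837 kmol/m³.
Along a PFR/batch, dC_T/dC_R = −r_T/(r_S+r_T) = −k₂/(k₂+k₁·C_R).
Integrating from C_{R0} to C_R: C_T = (0.171/3.04)·ln[(0.171+3.04·1.06)/(0.171+3.04·0.384)] = 0.05625·ln(3.393/1.338) = 0.05237 kmol/m³.
Then C_S = (C_{R0}−C_R) − C_T = 0.6763 − 0.05237 = 0.6239 kmol/m³.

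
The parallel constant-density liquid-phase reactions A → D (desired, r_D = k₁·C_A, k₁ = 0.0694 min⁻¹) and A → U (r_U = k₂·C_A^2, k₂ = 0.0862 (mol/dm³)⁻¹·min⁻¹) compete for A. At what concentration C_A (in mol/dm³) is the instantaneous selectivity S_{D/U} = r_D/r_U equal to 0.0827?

9.74 mol/dm³

S_{D/U} = (k₁/k₂)·C_A⁻¹ ⇒ C_A = (S·k₂/k₁)^(-1).
= (0.0827×0.0862/0.0694)^(-1) = (0.1027)^(-1) = 9.74 mol/dm³.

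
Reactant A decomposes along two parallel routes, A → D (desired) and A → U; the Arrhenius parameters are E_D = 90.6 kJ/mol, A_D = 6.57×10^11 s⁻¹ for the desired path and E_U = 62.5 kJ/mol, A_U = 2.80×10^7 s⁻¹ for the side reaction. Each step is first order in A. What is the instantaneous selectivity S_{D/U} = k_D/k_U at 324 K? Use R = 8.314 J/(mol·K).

k_D/k_U = (A_D/A_U)·exp[−(E_D−E_U)/(RT)] = (A_D/A_U)·exp[(E_U−E_D)/(RT)].
(E_U−E_D)/(RT) = (62.5−90.6)×10³/(8.314×324) = -28100/2694 = -10.43.
k_D/k_U = (6.57×10^11/2.80×10^7)·exp(-10.43) = 23464 × 2.949×10^-5 = 0.692.
Since E_D > E_U, raising the temperature improves selectivity toward D.

0.692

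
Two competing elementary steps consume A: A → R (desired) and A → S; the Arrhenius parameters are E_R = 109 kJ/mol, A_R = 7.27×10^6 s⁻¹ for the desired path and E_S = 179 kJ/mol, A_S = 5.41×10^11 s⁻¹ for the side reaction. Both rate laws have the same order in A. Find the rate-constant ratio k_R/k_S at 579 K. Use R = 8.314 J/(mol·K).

27.8

k_R/k_S = (A_R/A_S)·exp[−(E_R−E_S)/(RT)] = (A_R/A_S)·exp[(E_S−E_R)/(RT)].
(E_S−E_R)/(RT) = (179−109)×10³/(8.314×579) = 70000/4814 = 14.54.
k_R/k_S = (7.27×10^6/5.41×10^11)·exp(14.54) = 1.344×10^-5 × 2.067×10^6 = 27.8.
Since E_R < E_S, lowering the temperature improves selectivity toward R.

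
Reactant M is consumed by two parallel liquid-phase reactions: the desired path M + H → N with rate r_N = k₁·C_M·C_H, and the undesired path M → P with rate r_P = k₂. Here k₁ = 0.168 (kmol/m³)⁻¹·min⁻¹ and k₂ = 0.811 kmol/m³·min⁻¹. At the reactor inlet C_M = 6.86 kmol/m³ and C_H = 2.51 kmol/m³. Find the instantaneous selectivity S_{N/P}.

S_{N/P} = r_N/r_P = (k₁·C_M·C_H)/(k₂) = (k₁/k₂)·C_M·C_H.
= (0.168×6.860×2.510) / (0.811) = 2.893/0.8110 = 3.57.

3.57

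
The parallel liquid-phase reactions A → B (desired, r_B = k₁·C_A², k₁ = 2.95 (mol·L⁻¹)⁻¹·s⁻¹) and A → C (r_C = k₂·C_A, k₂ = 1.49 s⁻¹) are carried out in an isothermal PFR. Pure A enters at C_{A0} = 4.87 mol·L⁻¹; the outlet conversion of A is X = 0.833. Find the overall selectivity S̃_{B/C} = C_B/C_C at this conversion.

4.72

C_A = C_{A0}(1−X) = 0.8133 mol·L⁻¹.
Along a PFR/batch, dC_C/dC_A = −r_C/(r_B+r_C) = −k₂/(k₂+k₁·C_A).
Integrating from C_{A0} to C_A: C_C = (1.49/2.95)·ln[(1.49+2.95·4.87)/(1.49+2.95·0.813)] = 0.5051·ln(15.86/3.889) = 0.7098 mol·L⁻¹.
Then C_B = (C_{A0}−C_A) − C_C = 4.057 − 0.7098 = 3.347 mol·L⁻¹.
S̃_{B/C} = C_B/C_C = 3.347/0.7098 = 4.72.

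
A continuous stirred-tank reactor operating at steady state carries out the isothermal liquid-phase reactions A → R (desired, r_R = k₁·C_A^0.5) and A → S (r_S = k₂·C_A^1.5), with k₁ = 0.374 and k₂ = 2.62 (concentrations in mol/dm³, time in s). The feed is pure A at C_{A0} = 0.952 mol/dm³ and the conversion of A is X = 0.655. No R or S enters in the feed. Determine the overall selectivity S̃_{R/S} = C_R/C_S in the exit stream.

0.435

Exit C_A = C_{A0}(1−X) = 0.952×0.345 = 0.3284 mol/dm³.
Rates in a CSTR are evaluated at the outlet concentration: r_R = 0.374×0.3284^0.5 = 0.2143, r_S = 2.62×0.3284^1.5 = 0.4932.
Overall selectivity = C_R/C_S = r_Rτ/(r_Sτ) = r_R/r_S = 0.435.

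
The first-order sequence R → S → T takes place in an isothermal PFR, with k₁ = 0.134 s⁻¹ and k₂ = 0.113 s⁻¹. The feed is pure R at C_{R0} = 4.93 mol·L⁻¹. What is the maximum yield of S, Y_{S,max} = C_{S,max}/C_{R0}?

At the optimum, C_{S,max}/C_{R0} = (k₁/k₂)^[k₂/(k₂−k₁)].
= (0.134/0.113)^(0.113/(0.113−0.134)) = (1.186)^(-5.381) = 0.3996.

0.400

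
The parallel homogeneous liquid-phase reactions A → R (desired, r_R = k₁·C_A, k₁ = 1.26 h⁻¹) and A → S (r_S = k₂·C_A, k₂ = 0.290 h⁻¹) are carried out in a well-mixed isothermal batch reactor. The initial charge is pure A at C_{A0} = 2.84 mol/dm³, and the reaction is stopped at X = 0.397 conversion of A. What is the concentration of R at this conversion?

0.917 mol/dm³

C_A = C_{A0}(1−X) = 1.713 mol/dm³.
Both paths are first order in A, so the instantaneous fraction to R is constant: dC_R/d(−C_A) = k₁/(k₁+k₂) = 0.8129.
C_R = 0.8129·(C_{A0}−C_A) = 0.8129×1.127 = 0.917 mol/dm³.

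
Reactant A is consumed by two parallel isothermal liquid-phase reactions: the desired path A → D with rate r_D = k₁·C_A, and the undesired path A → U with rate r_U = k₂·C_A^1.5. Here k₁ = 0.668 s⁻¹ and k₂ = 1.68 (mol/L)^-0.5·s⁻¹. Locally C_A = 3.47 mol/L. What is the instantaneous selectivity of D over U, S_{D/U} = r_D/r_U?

0.213

S_{D/U} = r_D/r_U = (k₁·C_A)/(k₂·C_A^1.5) = (k₁/k₂)·C_A^-0.5.
= (0.668×3.470) / (1.68×3.470^1.5) = 2.318/10.86 = 0.213.
The undesired path is higher order in A, so low C_A (CSTR or dilute feed) favours D.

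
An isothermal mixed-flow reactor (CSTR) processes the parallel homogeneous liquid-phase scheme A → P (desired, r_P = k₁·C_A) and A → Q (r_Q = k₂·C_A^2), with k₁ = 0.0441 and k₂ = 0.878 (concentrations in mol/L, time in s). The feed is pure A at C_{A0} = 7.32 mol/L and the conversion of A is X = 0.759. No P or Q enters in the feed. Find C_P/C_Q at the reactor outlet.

Exit C_A = C_{A0}(1−X) = 7.32×0.241 = 1.764 mol/L.
Rates in a CSTR are evaluated at the outlet concentration: r_P = 0.0441×1.764 = 0.07780, r_Q = 0.878×1.764^2 = 2.732.
Overall selectivity = C_P/C_Q = r_Pτ/(r_Qτ) = r_P/r_Q = 0.0285.

0.0285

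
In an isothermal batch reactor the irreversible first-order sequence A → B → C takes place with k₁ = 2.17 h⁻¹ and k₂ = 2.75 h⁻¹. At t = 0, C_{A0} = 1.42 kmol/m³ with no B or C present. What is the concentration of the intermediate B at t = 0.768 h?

0.361 kmol/m³

The intermediate concentration in a first-order A→B→C sequence is C_B = k₁C_{A0}(e^(−k₁t) − e^(−k₂t))/(k₂−k₁).
e^(−k₁t) = e^(−2.17×0.768) = e^(−1.667) = 0.1889; e^(−k₂t) = e^(−2.112) = 0.1210.
C_B = 2.17×1.42/(2.75−2.17) × (0.1889−0.1210) = 5.313×0.06790 = 0.3607 kmol/m³.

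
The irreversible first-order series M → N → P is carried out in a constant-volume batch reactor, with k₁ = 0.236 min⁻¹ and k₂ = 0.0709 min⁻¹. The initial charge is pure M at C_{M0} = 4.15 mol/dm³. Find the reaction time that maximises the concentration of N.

7.28 min

For first-order series the maximum of C_N occurs at t_opt = ln(k₂/k₁)/(k₂−k₁).
= ln(0.0709/0.236)/(0.0709−0.236) = ln(0.3004)/-0.1651 = -1.203/-0.1651 = 7.28 min.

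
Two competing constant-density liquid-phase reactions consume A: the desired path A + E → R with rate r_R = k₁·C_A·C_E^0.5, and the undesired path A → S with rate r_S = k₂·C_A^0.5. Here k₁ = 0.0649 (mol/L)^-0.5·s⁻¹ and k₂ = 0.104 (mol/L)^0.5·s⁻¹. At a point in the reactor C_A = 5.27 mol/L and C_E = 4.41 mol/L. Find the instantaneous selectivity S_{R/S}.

S_{R/S} = r_R/r_S = (k₁·C_A·C_E^0.5)/(k₂·C_A^0.5) = (k₁/k₂)·C_A^0.5·C_E^0.5.
= (0.0649×5.270×4.410^0.5) / (0.104×5.270^0.5) = 0.7182/0.2387 = 3.01.

3.01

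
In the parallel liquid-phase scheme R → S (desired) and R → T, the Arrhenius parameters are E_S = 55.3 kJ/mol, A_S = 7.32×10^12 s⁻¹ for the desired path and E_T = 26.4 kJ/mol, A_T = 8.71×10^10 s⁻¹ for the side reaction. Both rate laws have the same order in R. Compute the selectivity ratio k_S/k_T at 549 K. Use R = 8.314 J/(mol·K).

Since both paths have the same order in R, the concentration cancels and S_{S/T} = k_S/k_T = (A_S/A_T)·exp[(E_T−E_S)/(RT)].
(E_T−E_S)/(RT) = (26.4−55.3)×10³/(8.314×549) = -28900/4564 = -6.332.
k_S/k_T = (7.32×10^12/8.71×10^10)·exp(-6.332) = 84.04 × 0.001779 = 0.150.
Since E_S > E_T, raising the temperature improves selectivity toward S.

0.150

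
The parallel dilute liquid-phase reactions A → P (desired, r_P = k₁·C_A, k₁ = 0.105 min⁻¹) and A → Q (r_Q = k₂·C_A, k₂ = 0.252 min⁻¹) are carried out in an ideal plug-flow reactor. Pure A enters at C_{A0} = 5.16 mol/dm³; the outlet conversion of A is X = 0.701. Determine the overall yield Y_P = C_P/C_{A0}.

0.206

C_A = C_{A0}(1−X) = 1.543 mol/dm³.
Both paths are first order in A, so the instantaneous fraction to P is constant: dC_P/d(−C_A) = k₁/(k₁+k₂) = 0.2941.
C_P = 0.2941·(C_{A0}−C_A) = 0.2941×3.617 = 1.06 mol/dm³.
Y_P = C_P/C_{A0} = 1.064/5.16 = 0.206.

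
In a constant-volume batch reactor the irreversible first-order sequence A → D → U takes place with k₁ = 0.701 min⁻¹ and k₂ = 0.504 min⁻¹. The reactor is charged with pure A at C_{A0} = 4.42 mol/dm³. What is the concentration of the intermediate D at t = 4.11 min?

The intermediate concentration in a first-order A→B→C sequence is C_D = k₁C_{A0}(e^(−k₁t) − e^(−k₂t))/(k₂−k₁).
e^(−k₁t) = e^(−0.701×4.11) = e^(−2.881) = 0.05607; e^(−k₂t) = e^(−2.071) = 0.1260.
C_D = 0.701×4.42/(0.504−0.701) × (0.05607−0.1260) = (-15.73)×(-0.06993) = 1.100 mol/dm³.

1.10 mol/dm³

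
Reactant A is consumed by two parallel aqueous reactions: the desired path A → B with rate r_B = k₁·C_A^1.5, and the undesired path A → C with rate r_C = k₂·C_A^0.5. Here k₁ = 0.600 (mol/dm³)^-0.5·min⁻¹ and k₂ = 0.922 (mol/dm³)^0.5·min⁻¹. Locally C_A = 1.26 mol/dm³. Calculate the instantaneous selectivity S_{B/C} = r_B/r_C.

0.820

S_{B/C} = r_B/r_C = (k₁·C_A^1.5)/(k₂·C_A^0.5) = (k₁/k₂)·C_A.
= (0.600×1.260^1.5) / (0.922×1.260^0.5) = 0.8486/1.035 = 0.820.
Since the desired path is higher order in A, keeping C_A high (PFR or concentrated feed) favours B.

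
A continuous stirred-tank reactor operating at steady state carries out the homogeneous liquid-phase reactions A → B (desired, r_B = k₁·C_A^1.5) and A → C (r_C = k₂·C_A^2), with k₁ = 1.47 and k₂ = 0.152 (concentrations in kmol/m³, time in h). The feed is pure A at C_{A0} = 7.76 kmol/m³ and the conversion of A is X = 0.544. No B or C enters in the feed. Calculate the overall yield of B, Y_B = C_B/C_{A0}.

0.455

Exit C_A = C_{A0}(1−X) = 7.76×0.456 = 3.539 kmol/m³.
A CSTR operates uniformly at the exit composition, giving r_B = 9.785 and r_C = 1.903 (each k·C_A^n at C_A = 3.539).
Fraction of consumed A going to B: r_B/(r_B+r_C) = 0.8372.
C_B = 0.8372·C_{A0}·X = 0.8372×7.76×0.544 = 3.53 kmol/m³; Y_B = C_B/C_{A0} = 0.455.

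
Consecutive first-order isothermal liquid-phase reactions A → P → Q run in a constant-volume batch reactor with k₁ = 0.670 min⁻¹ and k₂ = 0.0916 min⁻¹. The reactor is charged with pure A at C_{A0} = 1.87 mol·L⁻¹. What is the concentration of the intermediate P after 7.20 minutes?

Solving the coupled first-order balances gives C_P(t) = [k₁/(k₂−k₁)]·C_{A0}·(e^(−k₁t) − e^(−k₂t)).
e^(−k₁t) = e^(−0.670×7.20) = e^(−4.824) = 0.008035; e^(−k₂t) = e^(−0.6595) = 0.5171.
C_P = 0.670×1.87/(0.0916−0.670) × (0.008035−0.5171) = (-2.166)×(-0.5091) = 1.103 mol·L⁻¹.

1.10 mol·L⁻¹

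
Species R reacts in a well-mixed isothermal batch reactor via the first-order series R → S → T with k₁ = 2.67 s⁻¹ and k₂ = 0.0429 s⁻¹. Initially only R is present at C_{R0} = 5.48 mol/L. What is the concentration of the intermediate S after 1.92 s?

5.10 mol/L

The intermediate concentration in a first-order A→B→C sequence is C_S = k₁C_{R0}(e^(−k₁t) − e^(−k₂t))/(k₂−k₁).
e^(−k₁t) = e^(−2.67×1.92) = e^(−5.126) = 0.005938; e^(−k₂t) = e^(−0.08237) = 0.9209.
C_S = 2.67×5.48/(0.0429−2.67) × (0.005938−0.9209) = (-5.569)×(-0.9150) = 5.096 mol/L.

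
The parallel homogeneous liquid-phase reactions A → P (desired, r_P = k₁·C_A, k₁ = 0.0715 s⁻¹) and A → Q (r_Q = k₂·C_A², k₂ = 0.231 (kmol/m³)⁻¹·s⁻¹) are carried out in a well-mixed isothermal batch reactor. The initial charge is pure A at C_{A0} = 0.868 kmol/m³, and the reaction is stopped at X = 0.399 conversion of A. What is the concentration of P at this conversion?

0.108 kmol/m³

C_A = C_{A0}(1−X) = 0.5217 kmol/m³.
Along a PFR/batch, dC_P/dC_A = −r_P/(r_P+r_Q) = −k₁/(k₁+k₂·C_A).
Integrating from C_{A0} to C_A: C_P = (0.0715/0.231)·ln[(0.0715+0.231·0.868)/(0.0715+0.231·0.522)] = 0.3095·ln(0.2720/0.1920) = 0.1078 kmol/m³.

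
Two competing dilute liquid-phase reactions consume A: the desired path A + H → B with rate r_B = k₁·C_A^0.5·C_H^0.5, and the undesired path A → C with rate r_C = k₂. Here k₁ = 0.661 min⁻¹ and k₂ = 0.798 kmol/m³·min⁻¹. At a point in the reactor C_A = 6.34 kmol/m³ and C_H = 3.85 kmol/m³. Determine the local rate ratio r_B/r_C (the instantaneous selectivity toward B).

4.09

S_{B/C} = r_B/r_C = (k₁·C_A^0.5·C_H^0.5)/(k₂) = (k₁/k₂)·C_A^0.5·C_H^0.5.
= (0.661×6.340^0.5×3.850^0.5) / (0.798) = 3.266/0.7980 = 4.09.
Since the desired path is higher order in A, keeping C_A high (PFR or concentrated feed) favours B.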